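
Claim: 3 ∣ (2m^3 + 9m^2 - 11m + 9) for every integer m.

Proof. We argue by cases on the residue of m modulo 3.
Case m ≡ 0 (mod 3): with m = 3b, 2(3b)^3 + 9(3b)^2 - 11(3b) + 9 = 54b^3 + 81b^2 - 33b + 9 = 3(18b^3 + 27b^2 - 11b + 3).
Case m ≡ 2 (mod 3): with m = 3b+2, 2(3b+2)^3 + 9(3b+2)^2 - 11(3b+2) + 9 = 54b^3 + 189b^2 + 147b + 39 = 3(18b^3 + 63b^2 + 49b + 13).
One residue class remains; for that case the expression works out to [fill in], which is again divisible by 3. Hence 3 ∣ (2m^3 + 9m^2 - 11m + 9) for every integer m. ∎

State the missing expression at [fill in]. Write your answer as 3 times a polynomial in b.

The residues treated are {0, 2}, so the missing case is m ≡ 1 (mod 3); write m = 3b+1.
Then 2(3b+1)^3 + 9(3b+1)^2 - 11(3b+1) + 9 = 54b^3 + 135b^2 + 39b + 9 = 3(18b^3 + 45b^2 + 13b + 3).

3(18b^3 + 45b^2 + 13b + 3)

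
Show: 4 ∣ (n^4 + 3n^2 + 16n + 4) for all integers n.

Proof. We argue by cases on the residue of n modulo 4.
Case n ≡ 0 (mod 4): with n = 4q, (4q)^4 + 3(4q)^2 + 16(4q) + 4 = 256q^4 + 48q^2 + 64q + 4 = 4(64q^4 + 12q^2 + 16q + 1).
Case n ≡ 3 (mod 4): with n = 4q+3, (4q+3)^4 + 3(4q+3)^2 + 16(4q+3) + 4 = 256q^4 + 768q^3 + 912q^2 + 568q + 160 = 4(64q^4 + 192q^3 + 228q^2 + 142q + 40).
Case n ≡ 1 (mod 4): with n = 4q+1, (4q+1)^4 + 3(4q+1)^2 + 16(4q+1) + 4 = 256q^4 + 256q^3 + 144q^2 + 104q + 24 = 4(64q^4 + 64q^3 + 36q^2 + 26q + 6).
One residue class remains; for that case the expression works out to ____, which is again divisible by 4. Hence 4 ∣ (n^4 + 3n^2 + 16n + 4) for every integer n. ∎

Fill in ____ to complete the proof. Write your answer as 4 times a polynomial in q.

4(64q^4 + 128q^3 + 108q^2 + 60q + 16)

Only n ≡ 2 (mod 4) is unaccounted for. Put n = 4q+2:
(4q+2)^4 + 3(4q+2)^2 + 16(4q+2) + 4 expands to 256q^4 + 512q^3 + 432q^2 + 240q + 64,
and factoring out 4 leaves 4(64q^4 + 128q^3 + 108q^2 + 60q + 16).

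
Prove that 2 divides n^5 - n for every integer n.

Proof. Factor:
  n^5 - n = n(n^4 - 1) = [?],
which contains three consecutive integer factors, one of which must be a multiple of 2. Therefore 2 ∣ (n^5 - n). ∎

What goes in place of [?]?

(n - 1)n(n + 1)(n^2 + 1)

n^4 - 1 = (n^2 - 1)(n^2 + 1), and n^2 - 1 = (n-1)(n+1).
So n(n^4 - 1) = (n - 1)n(n + 1)(n^2 + 1).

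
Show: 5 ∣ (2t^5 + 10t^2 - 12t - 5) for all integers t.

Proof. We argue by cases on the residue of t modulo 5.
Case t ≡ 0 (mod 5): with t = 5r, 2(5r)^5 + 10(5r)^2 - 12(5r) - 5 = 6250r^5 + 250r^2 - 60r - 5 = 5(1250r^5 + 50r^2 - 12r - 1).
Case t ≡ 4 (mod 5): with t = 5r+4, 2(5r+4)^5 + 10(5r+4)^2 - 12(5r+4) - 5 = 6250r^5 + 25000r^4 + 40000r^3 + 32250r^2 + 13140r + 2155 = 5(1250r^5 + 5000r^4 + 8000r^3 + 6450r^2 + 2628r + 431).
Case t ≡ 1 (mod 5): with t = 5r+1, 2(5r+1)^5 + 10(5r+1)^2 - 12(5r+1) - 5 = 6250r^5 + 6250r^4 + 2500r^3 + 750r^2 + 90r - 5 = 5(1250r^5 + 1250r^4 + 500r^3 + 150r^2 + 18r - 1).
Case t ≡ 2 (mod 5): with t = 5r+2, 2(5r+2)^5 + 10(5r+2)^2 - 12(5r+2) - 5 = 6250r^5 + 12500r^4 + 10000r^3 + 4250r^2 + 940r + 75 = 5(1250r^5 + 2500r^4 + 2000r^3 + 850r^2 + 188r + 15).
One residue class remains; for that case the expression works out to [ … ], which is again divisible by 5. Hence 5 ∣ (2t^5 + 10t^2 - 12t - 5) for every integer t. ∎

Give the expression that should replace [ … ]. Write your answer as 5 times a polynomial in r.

5(1250r^5 + 3750r^4 + 4500r^3 + 2750r^2 + 858r + 107)

The residues treated are {0, 4, 1, 2}, so the missing case is t ≡ 3 (mod 5); write t = 5r+3.
Then 2(5r+3)^5 + 10(5r+3)^2 - 12(5r+3) - 5 = 6250r^5 + 18750r^4 + 22500r^3 + 13750r^2 + 4290r + 535 = 5(1250r^5 + 3750r^4 + 4500r^3 + 2750r^2 + 858r + 107).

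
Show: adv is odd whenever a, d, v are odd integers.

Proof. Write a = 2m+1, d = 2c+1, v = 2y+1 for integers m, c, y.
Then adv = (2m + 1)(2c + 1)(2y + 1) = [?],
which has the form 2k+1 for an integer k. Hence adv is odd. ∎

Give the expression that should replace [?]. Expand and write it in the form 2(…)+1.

2(4cmy + 2cm + 2cy + c + 2my + m + y) + 1

Expanding: (2m + 1)(2c + 1)(2y + 1) = 8cmy + 4cm + 4cy + 2c + 4my + 2m + 2y + 1.
Every term except the constant is even, so this is 2(4cmy + 2cm + 2cy + c + 2my + m + y) + 1,
and 4cmy + 2cm + 2cy + c + 2my + m + y ∈ ℤ gives the required form.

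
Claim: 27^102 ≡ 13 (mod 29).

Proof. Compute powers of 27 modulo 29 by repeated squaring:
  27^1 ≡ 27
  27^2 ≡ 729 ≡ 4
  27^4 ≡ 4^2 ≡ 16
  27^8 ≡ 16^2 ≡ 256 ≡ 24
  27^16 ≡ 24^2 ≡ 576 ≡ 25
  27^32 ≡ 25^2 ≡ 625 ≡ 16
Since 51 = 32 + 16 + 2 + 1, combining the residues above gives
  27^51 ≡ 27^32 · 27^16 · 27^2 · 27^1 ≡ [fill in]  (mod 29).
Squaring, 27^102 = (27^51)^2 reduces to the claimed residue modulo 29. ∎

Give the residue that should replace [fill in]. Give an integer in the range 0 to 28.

Multiply the listed residues: 16 · 25 · 4 · 27 = 400 → 1600 → 43200.
Reducing modulo 29: 43200 = 1489·29 + 19, so 27^51 ≡ 19.

19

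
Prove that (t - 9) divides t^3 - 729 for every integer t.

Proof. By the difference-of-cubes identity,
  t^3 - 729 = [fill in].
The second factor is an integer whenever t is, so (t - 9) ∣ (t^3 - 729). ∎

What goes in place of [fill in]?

a^3 - b^3 = (a - b)(a^2 + ab + b^2). With a = t, b = 9:
t^3 - 729 = (t - 9)(t^2 + 9t + 81).

(t - 9)(t^2 + 9t + 81)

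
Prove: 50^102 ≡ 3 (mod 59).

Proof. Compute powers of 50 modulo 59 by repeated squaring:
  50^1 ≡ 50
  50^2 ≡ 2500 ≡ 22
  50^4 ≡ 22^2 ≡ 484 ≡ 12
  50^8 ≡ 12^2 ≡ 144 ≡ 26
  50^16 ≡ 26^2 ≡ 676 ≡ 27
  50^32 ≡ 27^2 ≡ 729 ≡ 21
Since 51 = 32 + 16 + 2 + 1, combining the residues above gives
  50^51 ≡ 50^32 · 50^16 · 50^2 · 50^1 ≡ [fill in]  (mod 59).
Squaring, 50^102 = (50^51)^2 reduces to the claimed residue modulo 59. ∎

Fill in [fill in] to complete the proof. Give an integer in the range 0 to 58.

11

Multiply the listed residues: 21 · 27 · 22 · 50 = 567 → 12474 → 623700.
Reducing modulo 59: 623700 = 10571·59 + 11, so 50^51 ≡ 11.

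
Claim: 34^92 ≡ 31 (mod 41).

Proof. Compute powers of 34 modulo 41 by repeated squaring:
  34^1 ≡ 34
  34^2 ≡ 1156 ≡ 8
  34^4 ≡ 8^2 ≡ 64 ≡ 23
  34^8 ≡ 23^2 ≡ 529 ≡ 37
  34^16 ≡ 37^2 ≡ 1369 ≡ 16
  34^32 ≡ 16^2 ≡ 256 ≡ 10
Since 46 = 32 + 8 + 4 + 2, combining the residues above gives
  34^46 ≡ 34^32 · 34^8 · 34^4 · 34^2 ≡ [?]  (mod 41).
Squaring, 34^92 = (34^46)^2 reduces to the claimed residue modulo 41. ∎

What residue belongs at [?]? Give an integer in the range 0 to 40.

20

Multiply the listed residues: 10 · 37 · 23 · 8 = 370 → 8510 → 68080.
Reducing modulo 41: 68080 = 1660·41 + 20, so 34^46 ≡ 20.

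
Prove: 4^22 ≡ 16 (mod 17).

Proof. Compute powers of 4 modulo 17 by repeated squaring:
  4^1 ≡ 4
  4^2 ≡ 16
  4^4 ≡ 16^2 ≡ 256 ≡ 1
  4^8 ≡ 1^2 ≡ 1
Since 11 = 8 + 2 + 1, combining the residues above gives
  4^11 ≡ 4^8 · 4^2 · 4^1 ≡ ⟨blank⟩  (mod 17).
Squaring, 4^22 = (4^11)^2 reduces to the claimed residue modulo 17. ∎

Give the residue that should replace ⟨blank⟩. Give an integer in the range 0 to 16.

Multiply the listed residues: 1 · 16 · 4 = 16 → 64.
Reducing modulo 17: 64 = 3·17 + 13, so 4^11 ≡ 13.

13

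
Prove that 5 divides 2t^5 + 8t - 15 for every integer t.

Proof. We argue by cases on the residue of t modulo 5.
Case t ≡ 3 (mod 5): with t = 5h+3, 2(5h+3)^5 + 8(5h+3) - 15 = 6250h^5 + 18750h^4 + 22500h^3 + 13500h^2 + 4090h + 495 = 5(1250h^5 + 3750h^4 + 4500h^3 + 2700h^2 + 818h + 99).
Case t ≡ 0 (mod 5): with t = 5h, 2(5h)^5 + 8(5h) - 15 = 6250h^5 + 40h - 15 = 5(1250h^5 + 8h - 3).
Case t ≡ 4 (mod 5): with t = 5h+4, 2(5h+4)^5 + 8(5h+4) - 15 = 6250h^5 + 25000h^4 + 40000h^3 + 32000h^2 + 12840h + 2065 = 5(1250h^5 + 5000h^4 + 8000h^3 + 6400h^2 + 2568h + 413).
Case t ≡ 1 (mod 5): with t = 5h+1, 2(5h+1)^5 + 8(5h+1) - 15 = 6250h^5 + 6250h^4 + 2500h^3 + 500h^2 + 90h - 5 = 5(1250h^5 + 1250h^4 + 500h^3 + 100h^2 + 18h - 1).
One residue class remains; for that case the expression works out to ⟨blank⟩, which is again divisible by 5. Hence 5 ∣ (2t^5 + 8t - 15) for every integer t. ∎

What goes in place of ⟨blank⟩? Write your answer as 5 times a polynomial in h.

Only t ≡ 2 (mod 5) is unaccounted for. Put t = 5h+2:
2(5h+2)^5 + 8(5h+2) - 15 expands to 6250h^5 + 12500h^4 + 10000h^3 + 4000h^2 + 840h + 65,
and factoring out 5 leaves 5(1250h^5 + 2500h^4 + 2000h^3 + 800h^2 + 168h + 13).

5(1250h^5 + 2500h^4 + 2000h^3 + 800h^2 + 168h + 13)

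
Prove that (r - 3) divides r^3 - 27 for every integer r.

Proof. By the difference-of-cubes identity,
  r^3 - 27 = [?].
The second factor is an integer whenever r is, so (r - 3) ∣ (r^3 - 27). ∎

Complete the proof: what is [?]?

(r - 3)(r^2 + 3r + 9)

Polynomial division of r^3 - 27 by r - 3 leaves remainder 0 and quotient r^2 + 3r + 9.
Hence r^3 - 27 = (r - 3)(r^2 + 3r + 9).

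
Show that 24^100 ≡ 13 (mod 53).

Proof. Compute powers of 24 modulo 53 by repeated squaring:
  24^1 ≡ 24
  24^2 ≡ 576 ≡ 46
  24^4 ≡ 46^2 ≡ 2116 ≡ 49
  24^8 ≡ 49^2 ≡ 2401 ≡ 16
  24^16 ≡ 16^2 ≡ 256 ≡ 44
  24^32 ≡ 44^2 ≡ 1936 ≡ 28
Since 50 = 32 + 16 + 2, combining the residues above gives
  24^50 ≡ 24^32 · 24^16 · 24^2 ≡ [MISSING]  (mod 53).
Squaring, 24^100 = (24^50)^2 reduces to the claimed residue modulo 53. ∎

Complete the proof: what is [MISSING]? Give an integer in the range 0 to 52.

Multiply the listed residues: 28 · 44 · 46 = 1232 → 56672.
Reducing modulo 53: 56672 = 1069·53 + 15, so 24^50 ≡ 15.

15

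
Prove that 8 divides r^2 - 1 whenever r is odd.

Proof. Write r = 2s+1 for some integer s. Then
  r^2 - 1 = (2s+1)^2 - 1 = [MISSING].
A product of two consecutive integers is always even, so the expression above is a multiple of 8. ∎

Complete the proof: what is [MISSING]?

(2s+1)^2 - 1 = 4s^2 + 4s + 1 - 1 = 4s^2 + 4s = 4s(s+1).
Since s and s+1 are consecutive, s(s+1) is even, and 4·(even) is a multiple of 8.

4s(s + 1)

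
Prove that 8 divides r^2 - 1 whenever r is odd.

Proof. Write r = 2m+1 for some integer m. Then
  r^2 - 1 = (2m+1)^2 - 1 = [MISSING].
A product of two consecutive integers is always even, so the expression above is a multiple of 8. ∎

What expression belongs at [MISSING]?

(2m+1)^2 - 1 = 4m^2 + 4m + 1 - 1 = 4m^2 + 4m = 4m(m+1).
Since m and m+1 are consecutive, m(m+1) is even, and 4·(even) is a multiple of 8.

4m(m + 1)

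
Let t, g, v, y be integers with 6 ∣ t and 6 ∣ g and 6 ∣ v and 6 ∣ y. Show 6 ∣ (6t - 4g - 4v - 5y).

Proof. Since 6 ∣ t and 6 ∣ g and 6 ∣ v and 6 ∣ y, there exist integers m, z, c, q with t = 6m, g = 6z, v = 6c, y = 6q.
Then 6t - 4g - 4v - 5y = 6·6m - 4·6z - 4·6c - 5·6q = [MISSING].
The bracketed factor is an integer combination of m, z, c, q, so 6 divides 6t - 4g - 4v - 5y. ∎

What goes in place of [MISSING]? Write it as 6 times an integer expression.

6(-4c + 6m - 5q - 4z)

Pull the common 6 out of every term: 6·6m - 4·6z - 4·6c - 5·6q = 6(-4c + 6m - 5q - 4z).
-4c + 6m - 5q - 4z is an integer, which exhibits the divisibility.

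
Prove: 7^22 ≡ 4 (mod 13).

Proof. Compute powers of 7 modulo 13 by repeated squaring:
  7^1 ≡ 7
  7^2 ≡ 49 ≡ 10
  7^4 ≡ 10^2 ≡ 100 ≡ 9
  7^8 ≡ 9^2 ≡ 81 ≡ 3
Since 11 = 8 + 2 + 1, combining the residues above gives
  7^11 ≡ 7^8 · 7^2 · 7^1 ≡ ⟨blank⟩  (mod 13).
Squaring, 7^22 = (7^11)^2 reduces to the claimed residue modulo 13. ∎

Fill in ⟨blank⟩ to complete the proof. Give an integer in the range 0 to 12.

7^8 · 7^2 · 7^1 ≡ 3 · 10 · 7 = 210.
210 mod 13 = 2, so 7^11 ≡ 2 (mod 13).

2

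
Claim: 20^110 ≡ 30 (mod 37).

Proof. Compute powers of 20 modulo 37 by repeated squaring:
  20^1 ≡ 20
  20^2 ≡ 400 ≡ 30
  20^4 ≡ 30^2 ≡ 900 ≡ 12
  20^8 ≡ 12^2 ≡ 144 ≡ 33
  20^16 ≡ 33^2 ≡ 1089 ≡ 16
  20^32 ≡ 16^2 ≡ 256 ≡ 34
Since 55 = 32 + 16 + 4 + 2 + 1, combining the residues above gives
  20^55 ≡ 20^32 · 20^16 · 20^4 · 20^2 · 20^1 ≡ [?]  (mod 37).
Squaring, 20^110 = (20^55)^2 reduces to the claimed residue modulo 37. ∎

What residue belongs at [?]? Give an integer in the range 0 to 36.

17

20^32 · 20^16 · 20^4 · 20^2 · 20^1 ≡ 34 · 16 · 12 · 30 · 20 = 3916800.
3916800 mod 37 = 17, so 20^55 ≡ 17 (mod 37).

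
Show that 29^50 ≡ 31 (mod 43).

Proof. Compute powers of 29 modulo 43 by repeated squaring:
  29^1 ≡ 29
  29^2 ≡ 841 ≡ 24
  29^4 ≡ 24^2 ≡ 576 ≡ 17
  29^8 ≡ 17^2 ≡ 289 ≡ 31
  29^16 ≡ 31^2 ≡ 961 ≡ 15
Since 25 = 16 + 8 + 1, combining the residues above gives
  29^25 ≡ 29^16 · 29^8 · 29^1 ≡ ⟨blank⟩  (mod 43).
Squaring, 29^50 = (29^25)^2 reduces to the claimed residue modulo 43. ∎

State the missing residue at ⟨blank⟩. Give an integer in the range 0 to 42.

26

Multiply the listed residues: 15 · 31 · 29 = 465 → 13485.
Reducing modulo 43: 13485 = 313·43 + 26, so 29^25 ≡ 26.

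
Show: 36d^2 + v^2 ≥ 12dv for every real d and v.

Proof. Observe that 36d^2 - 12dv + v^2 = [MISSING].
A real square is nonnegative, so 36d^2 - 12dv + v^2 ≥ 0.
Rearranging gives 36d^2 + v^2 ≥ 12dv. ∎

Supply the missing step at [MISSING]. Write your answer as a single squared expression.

(6d - v)^2

36d^2 - 12dv + v^2 is a perfect-square trinomial: the outer terms are (6d)^2 and (v)^2, and the cross term is -2·6d·v.
So 36d^2 - 12dv + v^2 = (6d - v)^2 ≥ 0.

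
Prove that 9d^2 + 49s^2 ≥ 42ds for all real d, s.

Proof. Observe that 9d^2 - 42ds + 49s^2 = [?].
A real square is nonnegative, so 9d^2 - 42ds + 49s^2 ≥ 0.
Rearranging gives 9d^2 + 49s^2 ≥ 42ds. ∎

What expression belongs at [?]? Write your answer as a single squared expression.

(3d - 7s)^2

The leading and trailing coefficients are 3^2 and 7^2, and 42 = 2·3·7, so the trinomial is (3d - 7s)^2.
Hence 9d^2 - 42ds + 49s^2 ≥ 0.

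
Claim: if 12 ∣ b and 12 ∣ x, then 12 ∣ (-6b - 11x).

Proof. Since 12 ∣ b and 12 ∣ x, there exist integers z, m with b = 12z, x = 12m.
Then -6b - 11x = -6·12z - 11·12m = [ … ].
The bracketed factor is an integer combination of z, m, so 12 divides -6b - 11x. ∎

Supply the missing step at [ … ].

12(-11m - 6z)

Pull the common 12 out of every term: -6·12z - 11·12m = 12(-11m - 6z).
-11m - 6z is an integer, which exhibits the divisibility.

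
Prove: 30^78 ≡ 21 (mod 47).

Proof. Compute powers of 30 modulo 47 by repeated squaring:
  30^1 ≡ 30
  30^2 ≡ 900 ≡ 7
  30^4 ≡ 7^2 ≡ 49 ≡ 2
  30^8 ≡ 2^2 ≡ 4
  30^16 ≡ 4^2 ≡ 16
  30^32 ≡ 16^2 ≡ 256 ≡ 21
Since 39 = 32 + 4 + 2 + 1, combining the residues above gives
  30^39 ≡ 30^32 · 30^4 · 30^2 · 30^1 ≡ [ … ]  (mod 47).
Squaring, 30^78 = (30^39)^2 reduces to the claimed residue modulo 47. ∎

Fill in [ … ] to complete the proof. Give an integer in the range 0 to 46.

30^32 · 30^4 · 30^2 · 30^1 ≡ 21 · 2 · 7 · 30 = 8820.
8820 mod 47 = 31, so 30^39 ≡ 31 (mod 47).

31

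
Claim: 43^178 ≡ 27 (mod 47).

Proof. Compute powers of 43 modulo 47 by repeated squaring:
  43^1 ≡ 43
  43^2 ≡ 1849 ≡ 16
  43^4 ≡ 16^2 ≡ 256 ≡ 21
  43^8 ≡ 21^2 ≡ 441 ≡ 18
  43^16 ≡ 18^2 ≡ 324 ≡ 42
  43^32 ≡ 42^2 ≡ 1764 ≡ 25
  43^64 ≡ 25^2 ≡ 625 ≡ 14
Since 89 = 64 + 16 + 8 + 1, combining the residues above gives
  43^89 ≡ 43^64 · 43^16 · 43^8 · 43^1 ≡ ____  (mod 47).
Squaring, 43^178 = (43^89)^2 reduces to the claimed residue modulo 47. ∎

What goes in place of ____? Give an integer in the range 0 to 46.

Multiply the listed residues: 14 · 42 · 18 · 43 = 588 → 10584 → 455112.
Reducing modulo 47: 455112 = 9683·47 + 11, so 43^89 ≡ 11.

11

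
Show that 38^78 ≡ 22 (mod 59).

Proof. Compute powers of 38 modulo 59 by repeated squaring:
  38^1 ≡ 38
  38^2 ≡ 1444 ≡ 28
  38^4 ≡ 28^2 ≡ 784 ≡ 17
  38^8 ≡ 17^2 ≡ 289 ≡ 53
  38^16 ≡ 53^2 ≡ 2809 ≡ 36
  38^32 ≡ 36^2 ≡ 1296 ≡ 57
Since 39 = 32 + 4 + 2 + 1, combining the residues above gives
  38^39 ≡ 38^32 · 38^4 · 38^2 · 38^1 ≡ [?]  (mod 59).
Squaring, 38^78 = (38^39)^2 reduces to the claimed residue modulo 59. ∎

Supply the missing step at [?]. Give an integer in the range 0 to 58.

Multiply the listed residues: 57 · 17 · 28 · 38 = 969 → 27132 → 1031016.
Reducing modulo 59: 1031016 = 17474·59 + 50, so 38^39 ≡ 50.

50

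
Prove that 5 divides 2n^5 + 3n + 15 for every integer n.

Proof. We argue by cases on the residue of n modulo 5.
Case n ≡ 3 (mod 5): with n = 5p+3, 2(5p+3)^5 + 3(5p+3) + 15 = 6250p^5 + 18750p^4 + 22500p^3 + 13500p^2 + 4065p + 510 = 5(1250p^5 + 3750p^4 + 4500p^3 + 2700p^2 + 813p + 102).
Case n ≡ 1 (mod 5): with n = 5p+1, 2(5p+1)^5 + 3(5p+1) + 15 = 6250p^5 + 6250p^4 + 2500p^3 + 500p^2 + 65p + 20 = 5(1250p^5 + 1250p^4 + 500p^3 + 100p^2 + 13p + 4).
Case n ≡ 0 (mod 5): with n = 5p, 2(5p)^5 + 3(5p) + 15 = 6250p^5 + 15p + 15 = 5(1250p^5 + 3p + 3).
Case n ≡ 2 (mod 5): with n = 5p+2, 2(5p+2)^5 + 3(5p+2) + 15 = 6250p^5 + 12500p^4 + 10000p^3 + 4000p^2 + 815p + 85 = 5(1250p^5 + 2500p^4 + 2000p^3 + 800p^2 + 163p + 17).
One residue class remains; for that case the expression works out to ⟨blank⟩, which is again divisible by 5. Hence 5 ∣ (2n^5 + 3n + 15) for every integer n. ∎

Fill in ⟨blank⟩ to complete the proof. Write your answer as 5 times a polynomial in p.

5(1250p^5 + 5000p^4 + 8000p^3 + 6400p^2 + 2563p + 415)

The residues treated are {3, 1, 0, 2}, so the missing case is n ≡ 4 (mod 5); write n = 5p+4.
Then 2(5p+4)^5 + 3(5p+4) + 15 = 6250p^5 + 25000p^4 + 40000p^3 + 32000p^2 + 12815p + 2075 = 5(1250p^5 + 5000p^4 + 8000p^3 + 6400p^2 + 2563p + 415).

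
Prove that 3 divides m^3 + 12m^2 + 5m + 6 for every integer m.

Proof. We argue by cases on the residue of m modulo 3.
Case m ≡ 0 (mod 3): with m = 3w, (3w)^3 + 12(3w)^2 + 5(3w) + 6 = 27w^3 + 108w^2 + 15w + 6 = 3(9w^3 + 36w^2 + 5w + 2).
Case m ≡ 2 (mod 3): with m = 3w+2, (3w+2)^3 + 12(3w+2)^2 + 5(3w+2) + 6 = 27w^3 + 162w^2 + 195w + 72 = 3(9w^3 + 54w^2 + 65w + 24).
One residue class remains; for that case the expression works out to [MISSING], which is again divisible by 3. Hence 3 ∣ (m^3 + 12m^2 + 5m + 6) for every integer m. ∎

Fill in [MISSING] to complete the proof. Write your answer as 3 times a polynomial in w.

Only m ≡ 1 (mod 3) is unaccounted for. Put m = 3w+1:
(3w+1)^3 + 12(3w+1)^2 + 5(3w+1) + 6 expands to 27w^3 + 135w^2 + 96w + 24,
and factoring out 3 leaves 3(9w^3 + 45w^2 + 32w + 8).

3(9w^3 + 45w^2 + 32w + 8)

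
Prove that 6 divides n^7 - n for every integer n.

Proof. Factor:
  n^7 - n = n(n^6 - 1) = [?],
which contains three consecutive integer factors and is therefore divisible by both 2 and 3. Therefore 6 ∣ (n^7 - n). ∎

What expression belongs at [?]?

n^6 - 1 = (n^2 - 1)(n^4 + n^2 + 1), and n^2 - 1 = (n-1)(n+1).
So n(n^6 - 1) = (n - 1)n(n + 1)(n^4 + n^2 + 1).

(n - 1)n(n + 1)(n^4 + n^2 + 1)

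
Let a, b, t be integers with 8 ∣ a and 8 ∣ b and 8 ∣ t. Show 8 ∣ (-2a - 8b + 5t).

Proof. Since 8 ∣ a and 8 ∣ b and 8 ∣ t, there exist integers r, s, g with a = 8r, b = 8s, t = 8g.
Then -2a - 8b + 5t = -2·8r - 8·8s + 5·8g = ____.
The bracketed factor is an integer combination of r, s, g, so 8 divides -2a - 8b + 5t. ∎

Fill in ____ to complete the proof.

8(5g - 2r - 8s)

Pull the common 8 out of every term: -2·8r - 8·8s + 5·8g = 8(5g - 2r - 8s).
5g - 2r - 8s is an integer, which exhibits the divisibility.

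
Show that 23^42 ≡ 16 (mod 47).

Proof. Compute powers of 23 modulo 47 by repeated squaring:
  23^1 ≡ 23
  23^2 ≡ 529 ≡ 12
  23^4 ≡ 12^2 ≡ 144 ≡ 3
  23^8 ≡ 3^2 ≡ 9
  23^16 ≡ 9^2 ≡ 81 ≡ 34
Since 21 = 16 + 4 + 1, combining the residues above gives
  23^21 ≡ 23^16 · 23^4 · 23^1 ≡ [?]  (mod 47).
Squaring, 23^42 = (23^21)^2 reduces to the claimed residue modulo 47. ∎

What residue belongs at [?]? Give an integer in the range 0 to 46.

43

Multiply the listed residues: 34 · 3 · 23 = 102 → 2346.
Reducing modulo 47: 2346 = 49·47 + 43, so 23^21 ≡ 43.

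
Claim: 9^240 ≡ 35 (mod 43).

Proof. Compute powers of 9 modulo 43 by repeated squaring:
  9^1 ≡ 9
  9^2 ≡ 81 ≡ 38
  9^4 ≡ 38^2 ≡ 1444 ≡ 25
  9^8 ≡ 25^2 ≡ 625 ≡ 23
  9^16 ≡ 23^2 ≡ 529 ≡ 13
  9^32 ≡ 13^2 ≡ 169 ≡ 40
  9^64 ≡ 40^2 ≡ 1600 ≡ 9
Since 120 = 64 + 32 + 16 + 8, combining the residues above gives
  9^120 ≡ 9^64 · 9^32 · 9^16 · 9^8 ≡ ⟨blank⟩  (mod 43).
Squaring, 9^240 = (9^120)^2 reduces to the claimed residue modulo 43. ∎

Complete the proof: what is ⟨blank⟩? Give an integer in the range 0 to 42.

9^64 · 9^32 · 9^16 · 9^8 ≡ 9 · 40 · 13 · 23 = 107640.
107640 mod 43 = 11, so 9^120 ≡ 11 (mod 43).

11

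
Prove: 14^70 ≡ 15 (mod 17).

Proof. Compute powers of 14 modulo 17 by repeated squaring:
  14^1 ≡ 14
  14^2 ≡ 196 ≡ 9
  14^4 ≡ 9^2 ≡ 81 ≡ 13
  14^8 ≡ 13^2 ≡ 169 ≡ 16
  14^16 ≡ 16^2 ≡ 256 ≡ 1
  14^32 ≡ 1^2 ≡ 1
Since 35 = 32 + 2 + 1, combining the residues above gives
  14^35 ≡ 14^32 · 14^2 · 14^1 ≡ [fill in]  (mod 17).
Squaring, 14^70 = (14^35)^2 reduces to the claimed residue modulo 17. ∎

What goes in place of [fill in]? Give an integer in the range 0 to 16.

14^32 · 14^2 · 14^1 ≡ 1 · 9 · 14 = 126.
126 mod 17 = 7, so 14^35 ≡ 7 (mod 17).

7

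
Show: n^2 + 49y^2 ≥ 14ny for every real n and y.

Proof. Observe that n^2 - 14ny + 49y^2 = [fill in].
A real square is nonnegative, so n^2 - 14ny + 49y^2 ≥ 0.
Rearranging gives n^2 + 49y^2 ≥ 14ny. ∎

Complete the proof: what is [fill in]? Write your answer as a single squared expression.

(n - 7y)^2

The leading and trailing coefficients are 1^2 and 7^2, and 14 = 2·1·7, so the trinomial is (n - 7y)^2.
Hence n^2 - 14ny + 49y^2 ≥ 0.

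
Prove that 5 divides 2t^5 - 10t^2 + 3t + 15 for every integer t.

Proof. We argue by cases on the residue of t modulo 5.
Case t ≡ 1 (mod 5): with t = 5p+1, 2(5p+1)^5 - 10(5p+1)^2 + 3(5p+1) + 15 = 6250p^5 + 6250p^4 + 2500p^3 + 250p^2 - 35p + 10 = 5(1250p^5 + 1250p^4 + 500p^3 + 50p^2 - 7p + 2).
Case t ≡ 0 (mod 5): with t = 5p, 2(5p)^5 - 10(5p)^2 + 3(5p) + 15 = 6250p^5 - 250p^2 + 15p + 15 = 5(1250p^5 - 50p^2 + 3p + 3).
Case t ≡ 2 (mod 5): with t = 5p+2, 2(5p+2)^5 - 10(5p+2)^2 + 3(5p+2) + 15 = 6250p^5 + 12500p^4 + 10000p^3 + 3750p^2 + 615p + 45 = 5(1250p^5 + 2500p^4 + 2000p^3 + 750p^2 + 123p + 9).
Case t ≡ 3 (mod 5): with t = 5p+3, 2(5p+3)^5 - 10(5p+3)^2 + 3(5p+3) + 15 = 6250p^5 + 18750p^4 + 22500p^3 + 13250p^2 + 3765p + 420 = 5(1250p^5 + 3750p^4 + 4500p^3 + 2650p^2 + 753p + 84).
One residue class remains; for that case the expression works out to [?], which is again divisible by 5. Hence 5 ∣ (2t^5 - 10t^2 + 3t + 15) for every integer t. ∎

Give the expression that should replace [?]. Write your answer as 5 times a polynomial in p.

The residues treated are {1, 0, 2, 3}, so the missing case is t ≡ 4 (mod 5); write t = 5p+4.
Then 2(5p+4)^5 - 10(5p+4)^2 + 3(5p+4) + 15 = 6250p^5 + 25000p^4 + 40000p^3 + 31750p^2 + 12415p + 1915 = 5(1250p^5 + 5000p^4 + 8000p^3 + 6350p^2 + 2483p + 383).

5(1250p^5 + 5000p^4 + 8000p^3 + 6350p^2 + 2483p + 383)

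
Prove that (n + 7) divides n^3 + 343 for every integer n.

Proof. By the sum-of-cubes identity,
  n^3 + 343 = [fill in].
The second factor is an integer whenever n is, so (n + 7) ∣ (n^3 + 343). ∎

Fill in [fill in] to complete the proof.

(n + 7)(n^2 - 7n + 49)

Polynomial division of n^3 + 343 by n + 7 leaves remainder 0 and quotient n^2 - 7n + 49.
Hence n^3 + 343 = (n + 7)(n^2 - 7n + 49).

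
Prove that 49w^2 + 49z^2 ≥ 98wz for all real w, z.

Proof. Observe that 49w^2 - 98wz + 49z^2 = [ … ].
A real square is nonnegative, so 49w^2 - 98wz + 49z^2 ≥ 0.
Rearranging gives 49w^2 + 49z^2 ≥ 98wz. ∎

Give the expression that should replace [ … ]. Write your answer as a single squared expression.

49w^2 - 98wz + 49z^2 is a perfect-square trinomial: the outer terms are (7w)^2 and (7z)^2, and the cross term is -2·7w·7z.
So 49w^2 - 98wz + 49z^2 = (7w - 7z)^2 ≥ 0.

(7w - 7z)^2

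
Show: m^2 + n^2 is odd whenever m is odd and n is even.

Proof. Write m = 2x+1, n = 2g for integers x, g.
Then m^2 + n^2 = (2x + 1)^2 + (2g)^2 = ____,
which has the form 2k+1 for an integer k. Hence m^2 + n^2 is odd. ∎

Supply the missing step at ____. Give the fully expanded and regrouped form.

(2x + 1)^2 + (2g)^2 = 4g^2 + 4x^2 + 4x + 1
= 2(2g^2 + 2x^2 + 2x) + 1.
Since 2g^2 + 2x^2 + 2x is an integer, the sum of squares is of the form 2k+1 for an integer k.

2(2g^2 + 2x^2 + 2x) + 1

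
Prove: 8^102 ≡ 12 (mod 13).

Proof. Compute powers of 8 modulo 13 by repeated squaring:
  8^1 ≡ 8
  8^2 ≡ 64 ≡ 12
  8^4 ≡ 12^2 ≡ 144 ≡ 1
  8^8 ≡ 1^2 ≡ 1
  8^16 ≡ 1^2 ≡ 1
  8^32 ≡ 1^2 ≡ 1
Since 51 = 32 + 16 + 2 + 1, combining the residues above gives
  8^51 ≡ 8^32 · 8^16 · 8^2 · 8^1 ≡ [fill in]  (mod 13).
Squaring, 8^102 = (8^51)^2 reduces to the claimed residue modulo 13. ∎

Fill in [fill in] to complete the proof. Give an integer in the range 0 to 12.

8^32 · 8^16 · 8^2 · 8^1 ≡ 1 · 1 · 12 · 8 = 96.
96 mod 13 = 5, so 8^51 ≡ 5 (mod 13).

5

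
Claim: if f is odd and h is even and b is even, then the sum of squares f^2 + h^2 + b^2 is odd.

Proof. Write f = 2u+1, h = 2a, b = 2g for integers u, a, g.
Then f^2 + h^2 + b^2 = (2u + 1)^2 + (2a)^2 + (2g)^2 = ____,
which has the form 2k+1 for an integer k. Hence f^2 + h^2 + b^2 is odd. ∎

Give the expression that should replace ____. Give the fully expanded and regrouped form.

2(2a^2 + 2g^2 + 2u^2 + 2u) + 1

(2u + 1)^2 + (2a)^2 + (2g)^2 = 4a^2 + 4g^2 + 4u^2 + 4u + 1
= 2(2a^2 + 2g^2 + 2u^2 + 2u) + 1.
Since 2a^2 + 2g^2 + 2u^2 + 2u is an integer, the sum of squares is of the form 2k+1 for an integer k.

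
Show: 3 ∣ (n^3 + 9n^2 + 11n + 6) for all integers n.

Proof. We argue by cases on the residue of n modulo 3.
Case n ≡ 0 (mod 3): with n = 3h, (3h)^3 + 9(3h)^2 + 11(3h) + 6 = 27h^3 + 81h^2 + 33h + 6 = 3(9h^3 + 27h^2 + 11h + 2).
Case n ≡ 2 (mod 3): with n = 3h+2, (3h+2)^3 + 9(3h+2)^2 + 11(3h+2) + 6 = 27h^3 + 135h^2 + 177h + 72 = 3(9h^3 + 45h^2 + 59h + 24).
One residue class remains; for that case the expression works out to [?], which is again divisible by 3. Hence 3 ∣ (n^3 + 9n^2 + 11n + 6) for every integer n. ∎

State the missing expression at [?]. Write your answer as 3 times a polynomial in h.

Only n ≡ 1 (mod 3) is unaccounted for. Put n = 3h+1:
(3h+1)^3 + 9(3h+1)^2 + 11(3h+1) + 6 expands to 27h^3 + 108h^2 + 96h + 27,
and factoring out 3 leaves 3(9h^3 + 36h^2 + 32h + 9).

3(9h^3 + 36h^2 + 32h + 9)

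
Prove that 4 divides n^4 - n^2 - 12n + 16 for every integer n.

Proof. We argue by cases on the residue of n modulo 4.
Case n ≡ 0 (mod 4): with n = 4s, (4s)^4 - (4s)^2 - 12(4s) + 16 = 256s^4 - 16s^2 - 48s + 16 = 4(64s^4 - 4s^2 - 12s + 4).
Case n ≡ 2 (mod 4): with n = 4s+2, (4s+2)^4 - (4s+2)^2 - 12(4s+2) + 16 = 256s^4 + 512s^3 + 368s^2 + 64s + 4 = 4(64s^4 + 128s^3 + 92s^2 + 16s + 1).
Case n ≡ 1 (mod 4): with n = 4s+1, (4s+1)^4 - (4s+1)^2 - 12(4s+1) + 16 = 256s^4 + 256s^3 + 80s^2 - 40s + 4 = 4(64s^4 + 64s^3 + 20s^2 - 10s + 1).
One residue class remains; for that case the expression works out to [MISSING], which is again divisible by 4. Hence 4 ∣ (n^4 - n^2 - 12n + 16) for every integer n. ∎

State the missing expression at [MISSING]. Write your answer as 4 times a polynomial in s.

The residues treated are {0, 2, 1}, so the missing case is n ≡ 3 (mod 4); write n = 4s+3.
Then (4s+3)^4 - (4s+3)^2 - 12(4s+3) + 16 = 256s^4 + 768s^3 + 848s^2 + 360s + 52 = 4(64s^4 + 192s^3 + 212s^2 + 90s + 13).

4(64s^4 + 192s^3 + 212s^2 + 90s + 13)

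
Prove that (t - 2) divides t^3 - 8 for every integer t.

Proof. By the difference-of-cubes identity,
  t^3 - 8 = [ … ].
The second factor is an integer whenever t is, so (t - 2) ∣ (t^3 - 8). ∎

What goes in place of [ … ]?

a^3 - b^3 = (a - b)(a^2 + ab + b^2). With a = t, b = 2:
t^3 - 8 = (t - 2)(t^2 + 2t + 4).

(t - 2)(t^2 + 2t + 4)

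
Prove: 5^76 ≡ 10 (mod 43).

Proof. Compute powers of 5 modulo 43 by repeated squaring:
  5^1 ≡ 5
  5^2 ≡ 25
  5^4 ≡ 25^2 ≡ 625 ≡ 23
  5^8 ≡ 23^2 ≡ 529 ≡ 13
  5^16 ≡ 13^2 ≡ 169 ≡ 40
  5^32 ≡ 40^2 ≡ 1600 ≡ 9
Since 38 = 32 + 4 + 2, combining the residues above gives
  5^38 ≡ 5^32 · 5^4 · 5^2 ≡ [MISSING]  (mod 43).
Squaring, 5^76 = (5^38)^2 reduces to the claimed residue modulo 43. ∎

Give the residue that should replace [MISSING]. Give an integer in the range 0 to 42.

15

5^32 · 5^4 · 5^2 ≡ 9 · 23 · 25 = 5175.
5175 mod 43 = 15, so 5^38 ≡ 15 (mod 43).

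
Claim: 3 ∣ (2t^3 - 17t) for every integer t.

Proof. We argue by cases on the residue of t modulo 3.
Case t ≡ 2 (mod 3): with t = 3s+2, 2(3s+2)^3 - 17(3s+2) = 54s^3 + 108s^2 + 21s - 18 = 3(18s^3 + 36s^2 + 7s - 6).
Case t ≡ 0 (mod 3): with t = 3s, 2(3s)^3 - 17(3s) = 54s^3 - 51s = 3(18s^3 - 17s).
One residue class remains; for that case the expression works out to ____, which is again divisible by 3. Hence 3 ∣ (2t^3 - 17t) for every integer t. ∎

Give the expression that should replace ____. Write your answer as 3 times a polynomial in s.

3(18s^3 + 18s^2 - 11s - 5)

Only t ≡ 1 (mod 3) is unaccounted for. Put t = 3s+1:
2(3s+1)^3 - 17(3s+1) expands to 54s^3 + 54s^2 - 33s - 15,
and factoring out 3 leaves 3(18s^3 + 18s^2 - 11s - 5).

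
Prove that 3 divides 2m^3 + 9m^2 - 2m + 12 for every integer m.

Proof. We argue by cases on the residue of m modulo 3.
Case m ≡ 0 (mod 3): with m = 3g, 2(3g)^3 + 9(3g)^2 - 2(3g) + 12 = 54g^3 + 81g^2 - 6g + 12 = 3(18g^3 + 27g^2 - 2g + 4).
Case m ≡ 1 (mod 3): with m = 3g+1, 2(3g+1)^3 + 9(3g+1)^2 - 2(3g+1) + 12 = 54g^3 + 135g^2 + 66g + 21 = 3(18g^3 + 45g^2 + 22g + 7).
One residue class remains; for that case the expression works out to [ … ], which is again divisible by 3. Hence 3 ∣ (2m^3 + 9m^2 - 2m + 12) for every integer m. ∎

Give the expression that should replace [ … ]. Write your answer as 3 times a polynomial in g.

3(18g^3 + 63g^2 + 58g + 20)

Only m ≡ 2 (mod 3) is unaccounted for. Put m = 3g+2:
2(3g+2)^3 + 9(3g+2)^2 - 2(3g+2) + 12 expands to 54g^3 + 189g^2 + 174g + 60,
and factoring out 3 leaves 3(18g^3 + 63g^2 + 58g + 20).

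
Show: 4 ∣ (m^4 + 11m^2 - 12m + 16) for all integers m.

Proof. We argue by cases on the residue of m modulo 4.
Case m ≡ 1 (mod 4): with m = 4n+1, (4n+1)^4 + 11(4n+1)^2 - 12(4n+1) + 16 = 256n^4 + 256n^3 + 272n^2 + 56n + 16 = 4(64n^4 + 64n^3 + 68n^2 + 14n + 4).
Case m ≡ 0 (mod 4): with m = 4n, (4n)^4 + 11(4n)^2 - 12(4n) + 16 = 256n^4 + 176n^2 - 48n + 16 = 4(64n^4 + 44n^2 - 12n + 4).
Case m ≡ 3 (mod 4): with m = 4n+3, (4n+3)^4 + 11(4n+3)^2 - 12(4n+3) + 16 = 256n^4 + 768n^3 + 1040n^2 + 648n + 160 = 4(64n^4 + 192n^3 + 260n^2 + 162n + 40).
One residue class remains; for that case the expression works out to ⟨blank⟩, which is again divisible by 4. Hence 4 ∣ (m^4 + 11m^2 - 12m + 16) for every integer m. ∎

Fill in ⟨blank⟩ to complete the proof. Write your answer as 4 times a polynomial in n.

Only m ≡ 2 (mod 4) is unaccounted for. Put m = 4n+2:
(4n+2)^4 + 11(4n+2)^2 - 12(4n+2) + 16 expands to 256n^4 + 512n^3 + 560n^2 + 256n + 52,
and factoring out 4 leaves 4(64n^4 + 128n^3 + 140n^2 + 64n + 13).

4(64n^4 + 128n^3 + 140n^2 + 64n + 13)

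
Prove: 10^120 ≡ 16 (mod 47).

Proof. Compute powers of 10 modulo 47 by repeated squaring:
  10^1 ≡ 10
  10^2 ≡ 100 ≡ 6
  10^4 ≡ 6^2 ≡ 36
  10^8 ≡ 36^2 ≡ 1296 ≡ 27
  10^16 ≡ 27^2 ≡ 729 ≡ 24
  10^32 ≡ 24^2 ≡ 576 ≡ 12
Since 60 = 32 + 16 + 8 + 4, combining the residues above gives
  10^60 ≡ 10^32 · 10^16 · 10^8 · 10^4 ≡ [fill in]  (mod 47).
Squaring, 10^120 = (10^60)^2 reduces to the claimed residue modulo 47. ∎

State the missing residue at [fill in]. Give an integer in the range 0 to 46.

4

Multiply the listed residues: 12 · 24 · 27 · 36 = 288 → 7776 → 279936.
Reducing modulo 47: 279936 = 5956·47 + 4, so 10^60 ≡ 4.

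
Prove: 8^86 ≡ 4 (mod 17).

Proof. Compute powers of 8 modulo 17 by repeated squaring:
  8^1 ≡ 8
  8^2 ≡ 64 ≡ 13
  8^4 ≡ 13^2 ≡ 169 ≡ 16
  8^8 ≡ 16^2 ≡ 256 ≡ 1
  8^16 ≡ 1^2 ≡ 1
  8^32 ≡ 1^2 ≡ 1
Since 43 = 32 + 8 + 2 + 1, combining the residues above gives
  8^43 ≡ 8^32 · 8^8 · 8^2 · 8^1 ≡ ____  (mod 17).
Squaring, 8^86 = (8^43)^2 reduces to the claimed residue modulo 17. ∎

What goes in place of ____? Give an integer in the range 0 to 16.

2

Multiply the listed residues: 1 · 1 · 13 · 8 = 1 → 13 → 104.
Reducing modulo 17: 104 = 6·17 + 2, so 8^43 ≡ 2.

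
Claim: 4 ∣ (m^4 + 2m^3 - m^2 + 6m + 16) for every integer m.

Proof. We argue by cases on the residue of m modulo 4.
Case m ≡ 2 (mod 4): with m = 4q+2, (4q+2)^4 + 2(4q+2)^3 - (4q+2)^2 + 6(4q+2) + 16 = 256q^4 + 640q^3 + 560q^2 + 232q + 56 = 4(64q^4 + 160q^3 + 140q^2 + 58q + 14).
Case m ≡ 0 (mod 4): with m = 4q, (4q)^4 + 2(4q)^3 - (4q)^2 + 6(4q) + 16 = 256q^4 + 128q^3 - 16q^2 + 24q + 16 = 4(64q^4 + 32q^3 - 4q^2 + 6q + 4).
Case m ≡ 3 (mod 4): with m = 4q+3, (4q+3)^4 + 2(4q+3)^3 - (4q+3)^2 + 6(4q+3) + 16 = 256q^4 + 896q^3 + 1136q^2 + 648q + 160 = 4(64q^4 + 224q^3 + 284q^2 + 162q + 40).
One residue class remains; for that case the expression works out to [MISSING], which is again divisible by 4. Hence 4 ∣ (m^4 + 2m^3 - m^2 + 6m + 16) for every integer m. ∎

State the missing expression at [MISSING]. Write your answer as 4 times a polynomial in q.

4(64q^4 + 96q^3 + 44q^2 + 14q + 6)

Only m ≡ 1 (mod 4) is unaccounted for. Put m = 4q+1:
(4q+1)^4 + 2(4q+1)^3 - (4q+1)^2 + 6(4q+1) + 16 expands to 256q^4 + 384q^3 + 176q^2 + 56q + 24,
and factoring out 4 leaves 4(64q^4 + 96q^3 + 44q^2 + 14q + 6).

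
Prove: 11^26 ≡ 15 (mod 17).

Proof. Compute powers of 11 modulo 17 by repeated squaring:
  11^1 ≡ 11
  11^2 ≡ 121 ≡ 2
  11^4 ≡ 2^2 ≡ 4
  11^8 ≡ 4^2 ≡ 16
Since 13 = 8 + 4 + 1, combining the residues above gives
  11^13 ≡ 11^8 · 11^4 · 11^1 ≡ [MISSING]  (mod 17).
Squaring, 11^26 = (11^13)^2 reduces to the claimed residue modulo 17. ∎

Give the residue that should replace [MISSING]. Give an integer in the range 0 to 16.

11^8 · 11^4 · 11^1 ≡ 16 · 4 · 11 = 704.
704 mod 17 = 7, so 11^13 ≡ 7 (mod 17).

7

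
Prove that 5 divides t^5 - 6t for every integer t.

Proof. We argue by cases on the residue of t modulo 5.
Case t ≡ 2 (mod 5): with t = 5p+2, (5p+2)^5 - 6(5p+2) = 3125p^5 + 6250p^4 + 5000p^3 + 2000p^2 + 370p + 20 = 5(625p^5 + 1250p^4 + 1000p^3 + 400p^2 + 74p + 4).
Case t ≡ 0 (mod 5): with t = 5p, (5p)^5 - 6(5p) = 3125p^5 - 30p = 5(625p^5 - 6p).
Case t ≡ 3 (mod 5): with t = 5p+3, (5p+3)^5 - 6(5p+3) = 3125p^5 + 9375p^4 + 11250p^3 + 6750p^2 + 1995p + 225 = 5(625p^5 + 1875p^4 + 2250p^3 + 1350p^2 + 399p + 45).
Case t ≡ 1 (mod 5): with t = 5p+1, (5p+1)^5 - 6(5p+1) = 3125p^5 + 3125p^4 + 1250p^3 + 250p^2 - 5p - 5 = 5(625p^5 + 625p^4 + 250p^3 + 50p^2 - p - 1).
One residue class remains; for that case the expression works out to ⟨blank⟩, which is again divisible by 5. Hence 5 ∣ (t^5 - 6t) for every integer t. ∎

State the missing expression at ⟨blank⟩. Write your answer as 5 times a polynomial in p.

Only t ≡ 4 (mod 5) is unaccounted for. Put t = 5p+4:
(5p+4)^5 - 6(5p+4) expands to 3125p^5 + 12500p^4 + 20000p^3 + 16000p^2 + 6370p + 1000,
and factoring out 5 leaves 5(625p^5 + 2500p^4 + 4000p^3 + 3200p^2 + 1274p + 200).

5(625p^5 + 2500p^4 + 4000p^3 + 3200p^2 + 1274p + 200)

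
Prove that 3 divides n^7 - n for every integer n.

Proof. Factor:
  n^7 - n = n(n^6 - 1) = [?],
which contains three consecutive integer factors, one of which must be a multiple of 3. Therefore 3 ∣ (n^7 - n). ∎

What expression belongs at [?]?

n^6 - 1 = (n^2 - 1)(n^4 + n^2 + 1), and n^2 - 1 = (n-1)(n+1).
So n(n^6 - 1) = (n - 1)n(n + 1)(n^4 + n^2 + 1).

(n - 1)n(n + 1)(n^4 + n^2 + 1)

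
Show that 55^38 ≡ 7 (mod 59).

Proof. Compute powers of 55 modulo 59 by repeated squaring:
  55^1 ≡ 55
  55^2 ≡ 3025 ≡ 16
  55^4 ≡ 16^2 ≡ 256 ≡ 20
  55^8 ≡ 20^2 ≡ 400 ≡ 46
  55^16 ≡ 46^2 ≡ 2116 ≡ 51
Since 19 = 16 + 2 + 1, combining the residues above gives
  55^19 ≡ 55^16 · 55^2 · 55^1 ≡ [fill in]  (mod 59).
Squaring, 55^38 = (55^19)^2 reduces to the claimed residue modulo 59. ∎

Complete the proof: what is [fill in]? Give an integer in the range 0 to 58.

Multiply the listed residues: 51 · 16 · 55 = 816 → 44880.
Reducing modulo 59: 44880 = 760·59 + 40, so 55^19 ≡ 40.

40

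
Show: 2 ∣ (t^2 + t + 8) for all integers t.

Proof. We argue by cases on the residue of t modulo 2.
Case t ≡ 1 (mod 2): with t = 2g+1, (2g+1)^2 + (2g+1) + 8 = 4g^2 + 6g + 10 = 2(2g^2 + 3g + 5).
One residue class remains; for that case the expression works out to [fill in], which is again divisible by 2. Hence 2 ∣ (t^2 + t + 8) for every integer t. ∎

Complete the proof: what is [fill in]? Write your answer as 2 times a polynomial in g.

Only t ≡ 0 (mod 2) is unaccounted for. Put t = 2g:
(2g)^2 + (2g) + 8 expands to 4g^2 + 2g + 8,
and factoring out 2 leaves 2(2g^2 + g + 4).

2(2g^2 + g + 4)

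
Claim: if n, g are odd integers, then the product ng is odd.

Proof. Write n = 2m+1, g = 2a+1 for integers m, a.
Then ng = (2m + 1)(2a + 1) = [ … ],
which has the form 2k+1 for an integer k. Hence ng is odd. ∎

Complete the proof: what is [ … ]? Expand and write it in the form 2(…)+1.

2(2am + a + m) + 1

Expanding: (2m + 1)(2a + 1) = 4am + 2a + 2m + 1.
Every term except the constant is even, so this is 2(2am + a + m) + 1,
and 2am + a + m ∈ ℤ gives the required form.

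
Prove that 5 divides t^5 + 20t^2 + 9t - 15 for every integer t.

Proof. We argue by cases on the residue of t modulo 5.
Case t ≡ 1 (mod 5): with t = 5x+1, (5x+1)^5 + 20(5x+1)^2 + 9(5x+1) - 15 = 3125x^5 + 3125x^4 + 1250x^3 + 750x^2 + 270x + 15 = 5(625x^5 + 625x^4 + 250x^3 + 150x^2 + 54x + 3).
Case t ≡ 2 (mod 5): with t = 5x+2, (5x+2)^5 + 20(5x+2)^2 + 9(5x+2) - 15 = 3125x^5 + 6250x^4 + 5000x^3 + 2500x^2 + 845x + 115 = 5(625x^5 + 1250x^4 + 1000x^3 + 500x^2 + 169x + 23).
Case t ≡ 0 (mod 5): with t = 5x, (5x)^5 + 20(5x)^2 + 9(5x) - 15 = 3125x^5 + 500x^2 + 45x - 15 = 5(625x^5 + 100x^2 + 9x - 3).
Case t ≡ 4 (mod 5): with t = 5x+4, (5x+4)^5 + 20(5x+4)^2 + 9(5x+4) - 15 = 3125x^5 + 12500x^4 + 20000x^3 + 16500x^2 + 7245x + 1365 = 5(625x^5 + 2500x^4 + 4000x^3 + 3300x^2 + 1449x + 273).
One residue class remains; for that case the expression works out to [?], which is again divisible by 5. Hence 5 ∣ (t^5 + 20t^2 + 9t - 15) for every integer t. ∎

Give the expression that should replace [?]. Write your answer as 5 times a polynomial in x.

5(625x^5 + 1875x^4 + 2250x^3 + 1450x^2 + 534x + 87)

Only t ≡ 3 (mod 5) is unaccounted for. Put t = 5x+3:
(5x+3)^5 + 20(5x+3)^2 + 9(5x+3) - 15 expands to 3125x^5 + 9375x^4 + 11250x^3 + 7250x^2 + 2670x + 435,
and factoring out 5 leaves 5(625x^5 + 1875x^4 + 2250x^3 + 1450x^2 + 534x + 87).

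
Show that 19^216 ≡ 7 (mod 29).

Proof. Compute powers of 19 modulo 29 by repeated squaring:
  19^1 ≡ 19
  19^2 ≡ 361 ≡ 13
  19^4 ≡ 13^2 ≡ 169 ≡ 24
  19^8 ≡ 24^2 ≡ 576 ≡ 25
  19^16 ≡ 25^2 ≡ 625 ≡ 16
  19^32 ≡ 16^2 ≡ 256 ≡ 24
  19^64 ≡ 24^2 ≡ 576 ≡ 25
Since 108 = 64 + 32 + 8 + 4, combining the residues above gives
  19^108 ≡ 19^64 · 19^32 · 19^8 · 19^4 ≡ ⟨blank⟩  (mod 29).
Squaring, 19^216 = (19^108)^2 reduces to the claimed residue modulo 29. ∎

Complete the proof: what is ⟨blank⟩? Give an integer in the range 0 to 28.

23

19^64 · 19^32 · 19^8 · 19^4 ≡ 25 · 24 · 25 · 24 = 360000.
360000 mod 29 = 23, so 19^108 ≡ 23 (mod 29).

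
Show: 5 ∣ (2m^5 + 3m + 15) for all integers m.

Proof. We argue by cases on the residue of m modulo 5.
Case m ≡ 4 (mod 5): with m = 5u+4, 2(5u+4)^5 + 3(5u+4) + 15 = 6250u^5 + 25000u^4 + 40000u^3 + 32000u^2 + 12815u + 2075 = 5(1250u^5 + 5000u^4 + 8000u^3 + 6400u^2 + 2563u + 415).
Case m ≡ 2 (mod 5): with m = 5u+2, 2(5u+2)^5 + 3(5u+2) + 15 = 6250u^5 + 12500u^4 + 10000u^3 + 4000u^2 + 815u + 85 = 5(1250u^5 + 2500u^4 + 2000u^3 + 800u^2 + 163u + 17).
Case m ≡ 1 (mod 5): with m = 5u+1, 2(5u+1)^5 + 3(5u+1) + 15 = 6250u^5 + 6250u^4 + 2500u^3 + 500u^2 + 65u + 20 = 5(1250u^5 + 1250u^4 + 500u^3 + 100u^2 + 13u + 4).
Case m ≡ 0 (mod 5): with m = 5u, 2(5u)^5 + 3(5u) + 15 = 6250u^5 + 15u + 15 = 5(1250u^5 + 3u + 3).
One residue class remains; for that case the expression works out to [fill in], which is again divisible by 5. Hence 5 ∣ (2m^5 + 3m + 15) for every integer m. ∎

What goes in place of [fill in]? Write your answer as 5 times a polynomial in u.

5(1250u^5 + 3750u^4 + 4500u^3 + 2700u^2 + 813u + 102)

The residues treated are {4, 2, 1, 0}, so the missing case is m ≡ 3 (mod 5); write m = 5u+3.
Then 2(5u+3)^5 + 3(5u+3) + 15 = 6250u^5 + 18750u^4 + 22500u^3 + 13500u^2 + 4065u + 510 = 5(1250u^5 + 3750u^4 + 4500u^3 + 2700u^2 + 813u + 102).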